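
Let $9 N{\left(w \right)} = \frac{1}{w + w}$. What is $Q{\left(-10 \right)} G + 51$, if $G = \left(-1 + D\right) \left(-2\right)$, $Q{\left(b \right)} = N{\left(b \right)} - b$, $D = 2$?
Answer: $\frac{2791}{90} \approx 31.011$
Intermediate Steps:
$N{\left(w \right)} = \frac{1}{18 w}$ ($N{\left(w \right)} = \frac{1}{9 \left(w + w\right)} = \frac{1}{9 \cdot 2 w} = \frac{\frac{1}{2} \frac{1}{w}}{9} = \frac{1}{18 w}$)
$Q{\left(b \right)} = - b + \frac{1}{18 b}$ ($Q{\left(b \right)} = \frac{1}{18 b} - b = - b + \frac{1}{18 b}$)
$G = -2$ ($G = \left(-1 + 2\right) \left(-2\right) = 1 \left(-2\right) = -2$)
$Q{\left(-10 \right)} G + 51 = \left(\left(-1\right) \left(-10\right) + \frac{1}{18 \left(-10\right)}\right) \left(-2\right) + 51 = \left(10 + \frac{1}{18} \left(- \frac{1}{10}\right)\right) \left(-2\right) + 51 = \left(10 - \frac{1}{180}\right) \left(-2\right) + 51 = \frac{1799}{180} \left(-2\right) + 51 = - \frac{1799}{90} + 51 = \frac{2791}{90}$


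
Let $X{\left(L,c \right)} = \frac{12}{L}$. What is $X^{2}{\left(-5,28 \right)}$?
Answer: $\frac{144}{25} \approx 5.76$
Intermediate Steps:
$X^{2}{\left(-5,28 \right)} = \left(\frac{12}{-5}\right)^{2} = \left(12 \left(- \frac{1}{5}\right)\right)^{2} = \left(- \frac{12}{5}\right)^{2} = \frac{144}{25}$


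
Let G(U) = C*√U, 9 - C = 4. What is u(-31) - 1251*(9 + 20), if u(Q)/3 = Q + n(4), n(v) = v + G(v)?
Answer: -36330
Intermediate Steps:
C = 5 (C = 9 - 1*4 = 9 - 4 = 5)
G(U) = 5*√U
n(v) = v + 5*√v
u(Q) = 42 + 3*Q (u(Q) = 3*(Q + (4 + 5*√4)) = 3*(Q + (4 + 5*2)) = 3*(Q + (4 + 10)) = 3*(Q + 14) = 3*(14 + Q) = 42 + 3*Q)
u(-31) - 1251*(9 + 20) = (42 + 3*(-31)) - 1251*(9 + 20) = (42 - 93) - 1251*29 = -51 - 1251*29 = -51 - 36279 = -36330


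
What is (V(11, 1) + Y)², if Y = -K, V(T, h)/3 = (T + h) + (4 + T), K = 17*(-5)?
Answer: 27556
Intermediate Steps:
K = -85
V(T, h) = 12 + 3*h + 6*T (V(T, h) = 3*((T + h) + (4 + T)) = 3*(4 + h + 2*T) = 12 + 3*h + 6*T)
Y = 85 (Y = -1*(-85) = 85)
(V(11, 1) + Y)² = ((12 + 3*1 + 6*11) + 85)² = ((12 + 3 + 66) + 85)² = (81 + 85)² = 166² = 27556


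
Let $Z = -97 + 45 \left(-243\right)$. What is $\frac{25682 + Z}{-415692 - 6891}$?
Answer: $- \frac{14650}{422583} \approx -0.034668$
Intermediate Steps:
$Z = -11032$ ($Z = -97 - 10935 = -11032$)
$\frac{25682 + Z}{-415692 - 6891} = \frac{25682 - 11032}{-415692 - 6891} = \frac{14650}{-422583} = 14650 \left(- \frac{1}{422583}\right) = - \frac{14650}{422583}$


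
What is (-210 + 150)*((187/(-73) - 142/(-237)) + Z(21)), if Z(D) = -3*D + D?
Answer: 15211900/5767 ≈ 2637.8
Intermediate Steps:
Z(D) = -2*D
(-210 + 150)*((187/(-73) - 142/(-237)) + Z(21)) = (-210 + 150)*((187/(-73) - 142/(-237)) - 2*21) = -60*((187*(-1/73) - 142*(-1/237)) - 42) = -60*((-187/73 + 142/237) - 42) = -60*(-33953/17301 - 42) = -60*(-760595/17301) = 15211900/5767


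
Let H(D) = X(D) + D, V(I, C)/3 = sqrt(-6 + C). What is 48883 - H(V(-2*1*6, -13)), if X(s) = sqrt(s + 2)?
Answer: 48883 - sqrt(2 + 3*I*sqrt(19)) - 3*I*sqrt(19) ≈ 48880.0 - 15.446*I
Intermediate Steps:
X(s) = sqrt(2 + s)
V(I, C) = 3*sqrt(-6 + C)
H(D) = D + sqrt(2 + D) (H(D) = sqrt(2 + D) + D = D + sqrt(2 + D))
48883 - H(V(-2*1*6, -13)) = 48883 - (3*sqrt(-6 - 13) + sqrt(2 + 3*sqrt(-6 - 13))) = 48883 - (3*sqrt(-19) + sqrt(2 + 3*sqrt(-19))) = 48883 - (3*(I*sqrt(19)) + sqrt(2 + 3*(I*sqrt(19)))) = 48883 - (3*I*sqrt(19) + sqrt(2 + 3*I*sqrt(19))) = 48883 - (sqrt(2 + 3*I*sqrt(19)) + 3*I*sqrt(19)) = 48883 + (-sqrt(2 + 3*I*sqrt(19)) - 3*I*sqrt(19)) = 48883 - sqrt(2 + 3*I*sqrt(19)) - 3*I*sqrt(19)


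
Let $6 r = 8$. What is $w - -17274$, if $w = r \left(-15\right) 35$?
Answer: $16574$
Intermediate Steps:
$r = \frac{4}{3}$ ($r = \frac{1}{6} \cdot 8 = \frac{4}{3} \approx 1.3333$)
$w = -700$ ($w = \frac{4}{3} \left(-15\right) 35 = \left(-20\right) 35 = -700$)
$w - -17274 = -700 - -17274 = -700 + 17274 = 16574$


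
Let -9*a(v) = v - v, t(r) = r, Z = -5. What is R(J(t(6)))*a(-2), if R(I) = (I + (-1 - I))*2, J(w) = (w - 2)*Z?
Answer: 0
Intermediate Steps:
J(w) = 10 - 5*w (J(w) = (w - 2)*(-5) = (-2 + w)*(-5) = 10 - 5*w)
R(I) = -2 (R(I) = -1*2 = -2)
a(v) = 0 (a(v) = -(v - v)/9 = -⅑*0 = 0)
R(J(t(6)))*a(-2) = -2*0 = 0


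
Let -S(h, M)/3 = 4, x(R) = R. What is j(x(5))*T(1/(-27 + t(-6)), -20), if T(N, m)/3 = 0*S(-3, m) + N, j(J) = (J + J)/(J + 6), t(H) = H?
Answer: -10/121 ≈ -0.082645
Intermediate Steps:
S(h, M) = -12 (S(h, M) = -3*4 = -12)
j(J) = 2*J/(6 + J) (j(J) = (2*J)/(6 + J) = 2*J/(6 + J))
T(N, m) = 3*N (T(N, m) = 3*(0*(-12) + N) = 3*(0 + N) = 3*N)
j(x(5))*T(1/(-27 + t(-6)), -20) = (2*5/(6 + 5))*(3/(-27 - 6)) = (2*5/11)*(3/(-33)) = (2*5*(1/11))*(3*(-1/33)) = (10/11)*(-1/11) = -10/121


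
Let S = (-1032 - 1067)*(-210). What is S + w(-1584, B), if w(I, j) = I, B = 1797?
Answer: 439206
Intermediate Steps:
S = 440790 (S = -2099*(-210) = 440790)
S + w(-1584, B) = 440790 - 1584 = 439206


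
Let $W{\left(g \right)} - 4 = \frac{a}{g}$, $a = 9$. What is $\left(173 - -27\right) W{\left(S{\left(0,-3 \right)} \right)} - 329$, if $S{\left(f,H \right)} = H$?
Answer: $-129$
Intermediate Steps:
$W{\left(g \right)} = 4 + \frac{9}{g}$
$\left(173 - -27\right) W{\left(S{\left(0,-3 \right)} \right)} - 329 = \left(173 - -27\right) \left(4 + \frac{9}{-3}\right) - 329 = \left(173 + 27\right) \left(4 + 9 \left(- \frac{1}{3}\right)\right) - 329 = 200 \left(4 - 3\right) - 329 = 200 \cdot 1 - 329 = 200 - 329 = -129$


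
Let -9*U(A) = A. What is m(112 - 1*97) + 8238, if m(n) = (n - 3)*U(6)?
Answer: 8230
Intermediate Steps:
U(A) = -A/9
m(n) = 2 - 2*n/3 (m(n) = (n - 3)*(-⅑*6) = (-3 + n)*(-⅔) = 2 - 2*n/3)
m(112 - 1*97) + 8238 = (2 - 2*(112 - 1*97)/3) + 8238 = (2 - 2*(112 - 97)/3) + 8238 = (2 - ⅔*15) + 8238 = (2 - 10) + 8238 = -8 + 8238 = 8230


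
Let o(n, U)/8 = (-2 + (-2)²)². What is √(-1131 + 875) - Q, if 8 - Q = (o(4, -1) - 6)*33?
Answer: 850 + 16*I ≈ 850.0 + 16.0*I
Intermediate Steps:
o(n, U) = 32 (o(n, U) = 8*(-2 + (-2)²)² = 8*(-2 + 4)² = 8*2² = 8*4 = 32)
Q = -850 (Q = 8 - (32 - 6)*33 = 8 - 26*33 = 8 - 1*858 = 8 - 858 = -850)
√(-1131 + 875) - Q = √(-1131 + 875) - 1*(-850) = √(-256) + 850 = 16*I + 850 = 850 + 16*I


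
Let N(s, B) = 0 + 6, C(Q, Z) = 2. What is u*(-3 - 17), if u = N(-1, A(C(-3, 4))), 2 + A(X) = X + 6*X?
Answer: -120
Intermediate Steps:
A(X) = -2 + 7*X (A(X) = -2 + (X + 6*X) = -2 + 7*X)
N(s, B) = 6
u = 6
u*(-3 - 17) = 6*(-3 - 17) = 6*(-20) = -120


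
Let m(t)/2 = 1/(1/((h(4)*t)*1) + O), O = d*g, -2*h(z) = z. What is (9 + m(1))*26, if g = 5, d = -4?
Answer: 9490/41 ≈ 231.46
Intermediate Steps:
h(z) = -z/2
O = -20 (O = -4*5 = -20)
m(t) = 2/(-20 - 1/(2*t)) (m(t) = 2/(1/(((-½*4)*t)*1) - 20) = 2/(1/(-2*t*1) - 20) = 2/(1/(-2*t) - 20) = 2/(-1/(2*t) - 20) = 2/(-20 - 1/(2*t)))
(9 + m(1))*26 = (9 - 4*1/(1 + 40*1))*26 = (9 - 4*1/(1 + 40))*26 = (9 - 4*1/41)*26 = (9 - 4*1*1/41)*26 = (9 - 4/41)*26 = (365/41)*26 = 9490/41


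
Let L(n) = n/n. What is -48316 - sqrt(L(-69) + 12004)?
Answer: -48316 - 49*sqrt(5) ≈ -48426.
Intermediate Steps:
L(n) = 1
-48316 - sqrt(L(-69) + 12004) = -48316 - sqrt(1 + 12004) = -48316 - sqrt(12005) = -48316 - 49*sqrt(5)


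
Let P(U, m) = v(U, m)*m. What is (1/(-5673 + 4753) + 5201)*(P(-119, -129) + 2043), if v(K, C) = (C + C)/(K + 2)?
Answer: 109388033259/11960 ≈ 9.1462e+6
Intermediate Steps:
v(K, C) = 2*C/(2 + K) (v(K, C) = (2*C)/(2 + K) = 2*C/(2 + K))
P(U, m) = 2*m²/(2 + U) (P(U, m) = (2*m/(2 + U))*m = 2*m²/(2 + U))
(1/(-5673 + 4753) + 5201)*(P(-119, -129) + 2043) = (1/(-5673 + 4753) + 5201)*(2*(-129)²/(2 - 119) + 2043) = (1/(-920) + 5201)*(2*16641/(-117) + 2043) = (-1/920 + 5201)*(2*16641*(-1/117) + 2043) = 4784919*(-3698/13 + 2043)/920 = (4784919/920)*(22861/13) = 109388033259/11960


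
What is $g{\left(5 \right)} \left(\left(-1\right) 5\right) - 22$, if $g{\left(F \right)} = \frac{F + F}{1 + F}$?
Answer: $- \frac{91}{3} \approx -30.333$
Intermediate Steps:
$g{\left(F \right)} = \frac{2 F}{1 + F}$
$g{\left(5 \right)} \left(\left(-1\right) 5\right) - 22 = 2 \cdot 5 \frac{1}{1 + 5} \left(\left(-1\right) 5\right) - 22 = 2 \cdot 5 \cdot \frac{1}{6} \left(-5\right) - 22 = \frac{5}{3} \left(-5\right) - 22 = - \frac{25}{3} - 22 = - \frac{91}{3}$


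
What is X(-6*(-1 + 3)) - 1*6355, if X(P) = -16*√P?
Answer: -6355 - 32*I*√3 ≈ -6355.0 - 55.426*I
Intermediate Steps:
X(-6*(-1 + 3)) - 1*6355 = -16*I*√6*√(-1 + 3) - 1*6355 = -16*2*I*√3 - 6355 = -32*I*√3 - 6355 = -6355 - 32*I*√3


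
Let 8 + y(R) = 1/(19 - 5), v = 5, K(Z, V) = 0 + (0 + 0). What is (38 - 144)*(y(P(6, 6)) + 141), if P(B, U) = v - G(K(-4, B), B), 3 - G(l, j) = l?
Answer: -98739/7 ≈ -14106.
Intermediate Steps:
K(Z, V) = 0 (K(Z, V) = 0 + 0 = 0)
G(l, j) = 3 - l
P(B, U) = 2 (P(B, U) = 5 - (3 - 1*0) = 5 - (3 + 0) = 5 - 1*3 = 5 - 3 = 2)
y(R) = -111/14 (y(R) = -8 + 1/(19 - 5) = -8 + 1/14 = -111/14)
(38 - 144)*(y(P(6, 6)) + 141) = (38 - 144)*(-111/14 + 141) = -106*1863/14 = -98739/7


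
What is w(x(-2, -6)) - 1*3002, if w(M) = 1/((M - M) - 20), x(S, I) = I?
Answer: -60041/20 ≈ -3002.1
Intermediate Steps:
w(M) = -1/20 (w(M) = 1/(0 - 20) = 1/(-20) = -1/20)
w(x(-2, -6)) - 1*3002 = -1/20 - 1*3002 = -1/20 - 3002 = -60041/20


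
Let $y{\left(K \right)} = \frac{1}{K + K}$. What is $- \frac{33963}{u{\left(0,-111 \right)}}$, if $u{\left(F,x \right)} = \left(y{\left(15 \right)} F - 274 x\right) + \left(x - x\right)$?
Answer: $- \frac{11321}{10138} \approx -1.1167$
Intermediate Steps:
$y{\left(K \right)} = \frac{1}{2 K}$
$u{\left(F,x \right)} = - 274 x + \frac{F}{30}$ ($u{\left(F,x \right)} = \left(\frac{1}{2 \cdot 15} F - 274 x\right) + \left(x - x\right) = \left(\frac{1}{2} \cdot \frac{1}{15} F - 274 x\right) + 0 = \left(\frac{F}{30} - 274 x\right) + 0 = \left(- 274 x + \frac{F}{30}\right) + 0 = - 274 x + \frac{F}{30}$)
$- \frac{33963}{u{\left(0,-111 \right)}} = - \frac{33963}{\left(-274\right) \left(-111\right) + \frac{1}{30} \cdot 0} = - \frac{33963}{30414 + 0} = - \frac{33963}{30414} = \left(-33963\right) \frac{1}{30414} = - \frac{11321}{10138}$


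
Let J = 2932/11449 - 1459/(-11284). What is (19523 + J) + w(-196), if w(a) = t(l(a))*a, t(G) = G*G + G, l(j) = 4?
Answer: 2015809409927/129190516 ≈ 15603.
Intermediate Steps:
J = 49788779/129190516 (J = 2932*(1/11449) - 1459*(-1/11284) = 2932/11449 + 1459/11284 = 49788779/129190516 ≈ 0.38539)
t(G) = G + G² (t(G) = G² + G = G + G²)
w(a) = 20*a (w(a) = (4*(1 + 4))*a = (4*5)*a = 20*a)
(19523 + J) + w(-196) = (19523 + 49788779/129190516) + 20*(-196) = 2522236232647/129190516 - 3920 = 2015809409927/129190516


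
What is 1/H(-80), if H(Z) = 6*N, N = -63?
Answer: -1/378 ≈ -0.0026455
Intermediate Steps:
H(Z) = -378 (H(Z) = 6*(-63) = -378)
1/H(-80) = 1/(-378) = -1/378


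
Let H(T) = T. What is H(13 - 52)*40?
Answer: -1560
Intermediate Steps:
H(13 - 52)*40 = (13 - 52)*40 = -39*40 = -1560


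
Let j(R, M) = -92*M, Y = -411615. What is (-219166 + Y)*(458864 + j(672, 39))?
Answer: -287179450556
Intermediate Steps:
(-219166 + Y)*(458864 + j(672, 39)) = (-219166 - 411615)*(458864 - 92*39) = -630781*(458864 - 3588) = -630781*455276 = -287179450556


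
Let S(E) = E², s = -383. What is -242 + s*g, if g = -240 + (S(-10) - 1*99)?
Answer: 91295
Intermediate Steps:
g = -239 (g = -240 + ((-10)² - 1*99) = -240 + (100 - 99) = -240 + 1 = -239)
-242 + s*g = -242 - 383*(-239) = -242 + 91537 = 91295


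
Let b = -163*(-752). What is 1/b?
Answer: 1/122576 ≈ 8.1582e-6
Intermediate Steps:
b = 122576
1/b = 1/122576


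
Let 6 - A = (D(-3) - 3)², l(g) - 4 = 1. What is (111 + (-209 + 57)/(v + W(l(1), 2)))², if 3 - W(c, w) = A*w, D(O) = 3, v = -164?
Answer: 374616025/29929 ≈ 12517.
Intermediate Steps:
l(g) = 5 (l(g) = 4 + 1 = 5)
A = 6 (A = 6 - (3 - 3)² = 6 - 1*0² = 6 - 1*0 = 6 + 0 = 6)
W(c, w) = 3 - 6*w
(111 + (-209 + 57)/(v + W(l(1), 2)))² = (111 + (-209 + 57)/(-164 + (3 - 6*2)))² = (111 - 152/(-164 + (3 - 12)))² = (111 - 152/(-164 - 9))² = (111 - 152/(-173))² = (111 - 152*(-1/173))² = (111 + 152/173)² = (19355/173)² = 374616025/29929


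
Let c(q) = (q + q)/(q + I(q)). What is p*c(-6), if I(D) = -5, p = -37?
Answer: -444/11 ≈ -40.364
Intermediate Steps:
c(q) = 2*q/(-5 + q) (c(q) = (q + q)/(q - 5) = (2*q)/(-5 + q) = 2*q/(-5 + q))
p*c(-6) = -74*(-6)/(-5 - 6) = -74*(-6)/(-11) = -74*(-6)*(-1)/11 = -37*12/11 = -444/11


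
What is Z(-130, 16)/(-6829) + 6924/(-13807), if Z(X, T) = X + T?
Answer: -45709998/94288003 ≈ -0.48479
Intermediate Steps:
Z(X, T) = T + X
Z(-130, 16)/(-6829) + 6924/(-13807) = (16 - 130)/(-6829) + 6924/(-13807) = -114*(-1/6829) + 6924*(-1/13807) = 114/6829 - 6924/13807 = -45709998/94288003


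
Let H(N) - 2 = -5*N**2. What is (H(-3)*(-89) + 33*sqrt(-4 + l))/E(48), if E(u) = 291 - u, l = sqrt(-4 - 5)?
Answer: 3827/243 + sqrt(2)*(33 + 99*I)/486 ≈ 15.845 + 0.28808*I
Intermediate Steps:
H(N) = 2 - 5*N**2
l = 3*I (l = sqrt(-9) = 3*I ≈ 3.0*I)
(H(-3)*(-89) + 33*sqrt(-4 + l))/E(48) = ((2 - 5*(-3)**2)*(-89) + 33*sqrt(-4 + 3*I))/(291 - 1*48) = ((2 - 5*9)*(-89) + 33*(3*sqrt(2)*(1/3 + I)/2))/(291 - 48) = ((2 - 45)*(-89) + 99*sqrt(2)*(1/3 + I)/2)/243 = (-43*(-89) + 99*sqrt(2)*(1/3 + I)/2)*(1/243) = (3827 + 99*sqrt(2)*(1/3 + I)/2)*(1/243) = 3827/243 + 11*sqrt(2)*(1/3 + I)/54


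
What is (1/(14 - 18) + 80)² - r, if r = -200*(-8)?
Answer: 76161/16 ≈ 4760.1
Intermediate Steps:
r = 1600
(1/(14 - 18) + 80)² - r = (1/(14 - 18) + 80)² - 1*1600 = (1/(-4) + 80)² - 1600 = (-¼ + 80)² - 1600 = (319/4)² - 1600 = 101761/16 - 1600 = 76161/16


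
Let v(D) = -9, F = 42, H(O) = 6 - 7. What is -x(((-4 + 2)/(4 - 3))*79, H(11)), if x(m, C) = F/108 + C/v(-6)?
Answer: -1/2 ≈ -0.50000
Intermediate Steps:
H(O) = -1
x(m, C) = 7/18 - C/9 (x(m, C) = 42/108 + C/(-9) = 42*(1/108) + C*(-1/9) = 7/18 - C/9)
-x(((-4 + 2)/(4 - 3))*79, H(11)) = -(7/18 - 1/9*(-1)) = -(7/18 + 1/9) = -1*1/2 = -1/2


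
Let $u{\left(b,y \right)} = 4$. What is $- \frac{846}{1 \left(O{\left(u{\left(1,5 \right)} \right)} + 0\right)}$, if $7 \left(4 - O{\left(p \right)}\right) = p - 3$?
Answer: $- \frac{658}{3} \approx -219.33$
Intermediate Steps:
$O{\left(p \right)} = \frac{31}{7} - \frac{p}{7}$ ($O{\left(p \right)} = 4 - \frac{p - 3}{7} = 4 - \frac{-3 + p}{7} = 4 - \left(- \frac{3}{7} + \frac{p}{7}\right) = \frac{31}{7} - \frac{p}{7}$)
$- \frac{846}{1 \left(O{\left(u{\left(1,5 \right)} \right)} + 0\right)} = - \frac{846}{1 \left(\left(\frac{31}{7} - \frac{4}{7}\right) + 0\right)} = - \frac{846}{1 \left(\frac{27}{7} + 0\right)} = - \frac{846}{1 \cdot \frac{27}{7}} = - \frac{846}{\frac{27}{7}} = \left(-846\right) \frac{7}{27} = - \frac{658}{3}$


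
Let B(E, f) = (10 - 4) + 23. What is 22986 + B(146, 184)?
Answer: 23015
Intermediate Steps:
B(E, f) = 29 (B(E, f) = 6 + 23 = 29)
22986 + B(146, 184) = 22986 + 29 = 23015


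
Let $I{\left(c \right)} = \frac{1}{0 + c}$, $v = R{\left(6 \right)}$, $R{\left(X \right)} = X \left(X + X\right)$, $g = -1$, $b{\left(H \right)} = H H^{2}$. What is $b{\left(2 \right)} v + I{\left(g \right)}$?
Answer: $575$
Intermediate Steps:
$b{\left(H \right)} = H^{3}$
$R{\left(X \right)} = 2 X^{2}$ ($R{\left(X \right)} = X 2 X = 2 X^{2}$)
$v = 72$ ($v = 2 \cdot 6^{2} = 2 \cdot 36 = 72$)
$I{\left(c \right)} = \frac{1}{c}$
$b{\left(2 \right)} v + I{\left(g \right)} = 2^{3} \cdot 72 + \frac{1}{-1} = 8 \cdot 72 - 1 = 576 - 1 = 575$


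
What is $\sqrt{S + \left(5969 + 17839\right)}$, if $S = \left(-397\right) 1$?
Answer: $\sqrt{23411} \approx 153.01$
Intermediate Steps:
$S = -397$
$\sqrt{S + \left(5969 + 17839\right)} = \sqrt{-397 + \left(5969 + 17839\right)} = \sqrt{-397 + 23808} = \sqrt{23411}$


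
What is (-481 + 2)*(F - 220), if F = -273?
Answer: 236147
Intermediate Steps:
(-481 + 2)*(F - 220) = (-481 + 2)*(-273 - 220) = -479*(-493) = 236147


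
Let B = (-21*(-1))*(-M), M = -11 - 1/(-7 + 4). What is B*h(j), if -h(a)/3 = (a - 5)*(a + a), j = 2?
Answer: 8064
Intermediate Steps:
M = -32/3 (M = -11 - 1/(-3) = -11 - 1*(-⅓) = -11 + ⅓ = -32/3 ≈ -10.667)
h(a) = -6*a*(-5 + a) (h(a) = -3*(a - 5)*(a + a) = -3*(-5 + a)*2*a = -6*a*(-5 + a))
B = 224 (B = (-21*(-1))*(-1*(-32/3)) = 21*(32/3) = 224)
B*h(j) = 224*(6*2*(5 - 1*2)) = 224*(6*2*(5 - 2)) = 224*(6*2*3) = 224*36 = 8064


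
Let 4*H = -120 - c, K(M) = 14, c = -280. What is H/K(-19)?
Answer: 20/7 ≈ 2.8571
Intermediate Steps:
H = 40 (H = (-120 - 1*(-280))/4 = (-120 + 280)/4 = (¼)*160 = 40)
H/K(-19) = 40/14 = 40*(1/14) = 20/7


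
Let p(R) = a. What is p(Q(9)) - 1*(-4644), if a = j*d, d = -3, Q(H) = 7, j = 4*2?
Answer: 4620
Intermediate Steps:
j = 8
a = -24 (a = 8*(-3) = -24)
p(R) = -24
p(Q(9)) - 1*(-4644) = -24 - 1*(-4644) = -24 + 4644 = 4620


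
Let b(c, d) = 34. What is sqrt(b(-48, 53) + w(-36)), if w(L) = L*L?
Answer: sqrt(1330) ≈ 36.469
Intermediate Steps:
w(L) = L**2
sqrt(b(-48, 53) + w(-36)) = sqrt(34 + (-36)**2) = sqrt(34 + 1296) = sqrt(1330)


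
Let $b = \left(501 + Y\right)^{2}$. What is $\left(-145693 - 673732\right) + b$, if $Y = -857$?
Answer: $-692689$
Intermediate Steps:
$b = 126736$ ($b = \left(501 - 857\right)^{2} = \left(-356\right)^{2} = 126736$)
$\left(-145693 - 673732\right) + b = \left(-145693 - 673732\right) + 126736 = -819425 + 126736 = -692689$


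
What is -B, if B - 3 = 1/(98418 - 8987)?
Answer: -268294/89431 ≈ -3.0000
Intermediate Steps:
B = 268294/89431 (B = 3 + 1/(98418 - 8987) = 3 + 1/89431 = 268294/89431 ≈ 3.0000)
-B = -1*268294/89431 = -268294/89431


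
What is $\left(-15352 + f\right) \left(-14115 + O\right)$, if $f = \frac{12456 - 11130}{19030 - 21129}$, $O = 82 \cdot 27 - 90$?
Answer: $\frac{386412061434}{2099} \approx 1.8409 \cdot 10^{8}$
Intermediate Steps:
$O = 2124$ ($O = 2214 - 90 = 2124$)
$f = - \frac{1326}{2099}$ ($f = \frac{1326}{-2099} = 1326 \left(- \frac{1}{2099}\right) = - \frac{1326}{2099} \approx -0.63173$)
$\left(-15352 + f\right) \left(-14115 + O\right) = \left(-15352 - \frac{1326}{2099}\right) \left(-14115 + 2124\right) = \left(- \frac{32225174}{2099}\right) \left(-11991\right) = \frac{386412061434}{2099}$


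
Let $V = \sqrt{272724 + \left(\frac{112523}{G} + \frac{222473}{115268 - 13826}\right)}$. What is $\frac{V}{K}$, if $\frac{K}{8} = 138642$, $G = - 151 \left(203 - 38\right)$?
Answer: $\frac{137 \sqrt{9470338973928030}}{28315765151520} \approx 0.00047084$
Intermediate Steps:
$G = -24915$ ($G = \left(-151\right) 165 = -24915$)
$V = \frac{137 \sqrt{9470338973928030}}{25529570}$ ($V = \sqrt{272724 + \left(\frac{112523}{-24915} + \frac{222473}{115268 - 13826}\right)} = \sqrt{272724 + \left(112523 \left(- \frac{1}{24915}\right) + \frac{222473}{101442}\right)} = \sqrt{272724 + \left(- \frac{112523}{24915} + 222473 \cdot \frac{1}{101442}\right)} = \sqrt{272724 + \left(- \frac{112523}{24915} + \frac{222473}{101442}\right)} = \sqrt{272724 - \frac{59309529}{25529570}} = \sqrt{\frac{6962467139151}{25529570}} = \frac{137 \sqrt{9470338973928030}}{25529570} \approx 522.23$)
$K = 1109136$ ($K = 8 \cdot 138642 = 1109136$)
$\frac{V}{K} = \frac{\frac{137}{25529570} \sqrt{9470338973928030}}{1109136} = \frac{137 \sqrt{9470338973928030}}{25529570} \cdot \frac{1}{1109136} = \frac{137 \sqrt{9470338973928030}}{28315765151520}$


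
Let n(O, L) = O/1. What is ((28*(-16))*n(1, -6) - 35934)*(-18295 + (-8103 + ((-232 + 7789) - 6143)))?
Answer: 908967888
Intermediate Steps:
n(O, L) = O (n(O, L) = O*1 = O)
((28*(-16))*n(1, -6) - 35934)*(-18295 + (-8103 + ((-232 + 7789) - 6143))) = ((28*(-16))*1 - 35934)*(-18295 + (-8103 + ((-232 + 7789) - 6143))) = (-448*1 - 35934)*(-18295 + (-8103 + (7557 - 6143))) = (-448 - 35934)*(-18295 + (-8103 + 1414)) = -36382*(-18295 - 6689) = -36382*(-24984) = 908967888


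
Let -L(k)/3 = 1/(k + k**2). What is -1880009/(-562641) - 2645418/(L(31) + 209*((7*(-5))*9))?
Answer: 533097832973801/12248380053681 ≈ 43.524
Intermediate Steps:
L(k) = -3/(k + k**2)
-1880009/(-562641) - 2645418/(L(31) + 209*((7*(-5))*9)) = -1880009/(-562641) - 2645418/(-3/(31*(1 + 31)) + 209*((7*(-5))*9)) = -1880009*(-1/562641) - 2645418/(-3*1/31/32 + 209*(-35*9)) = 1880009/562641 - 2645418/(-3*1/31*1/32 + 209*(-315)) = 1880009/562641 - 2645418/(-3/992 - 65835) = 1880009/562641 - 2645418/(-65308323/992) = 1880009/562641 - 2645418*(-992/65308323) = 1880009/562641 + 874751552/21769441 = 533097832973801/12248380053681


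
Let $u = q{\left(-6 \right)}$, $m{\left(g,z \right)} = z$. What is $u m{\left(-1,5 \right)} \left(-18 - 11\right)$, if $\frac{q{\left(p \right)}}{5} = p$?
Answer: $4350$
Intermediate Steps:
$q{\left(p \right)} = 5 p$
$u = -30$ ($u = 5 \left(-6\right) = -30$)
$u m{\left(-1,5 \right)} \left(-18 - 11\right) = \left(-30\right) 5 \left(-18 - 11\right) = \left(-150\right) \left(-29\right) = 4350$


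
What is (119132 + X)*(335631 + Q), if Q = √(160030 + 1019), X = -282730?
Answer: -54908560338 - 163598*√161049 ≈ -5.4974e+10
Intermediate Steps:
Q = √161049 ≈ 401.31
(119132 + X)*(335631 + Q) = (119132 - 282730)*(335631 + √161049) = -163598*(335631 + √161049) = -54908560338 - 163598*√161049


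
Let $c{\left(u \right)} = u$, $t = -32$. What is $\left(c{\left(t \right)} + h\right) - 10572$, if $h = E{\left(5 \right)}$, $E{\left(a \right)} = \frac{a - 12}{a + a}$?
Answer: $- \frac{106047}{10} \approx -10605.0$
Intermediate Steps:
$E{\left(a \right)} = \frac{-12 + a}{2 a}$
$h = - \frac{7}{10}$ ($h = \frac{-12 + 5}{2 \cdot 5} = \frac{1}{2} \cdot \frac{1}{5} \left(-7\right) = - \frac{7}{10} \approx -0.7$)
$\left(c{\left(t \right)} + h\right) - 10572 = \left(-32 - \frac{7}{10}\right) - 10572 = - \frac{327}{10} - 10572 = - \frac{106047}{10}$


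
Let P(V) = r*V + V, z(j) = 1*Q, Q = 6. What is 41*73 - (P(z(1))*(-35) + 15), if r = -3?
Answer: 2558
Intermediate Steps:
z(j) = 6 (z(j) = 1*6 = 6)
P(V) = -2*V (P(V) = -3*V + V = -2*V)
41*73 - (P(z(1))*(-35) + 15) = 41*73 - (-2*6*(-35) + 15) = 2993 - (-12*(-35) + 15) = 2993 - (420 + 15) = 2993 - 1*435 = 2993 - 435 = 2558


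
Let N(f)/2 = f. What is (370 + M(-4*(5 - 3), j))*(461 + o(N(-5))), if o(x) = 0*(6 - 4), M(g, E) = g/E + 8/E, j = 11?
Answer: 170570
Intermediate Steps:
M(g, E) = 8/E + g/E
N(f) = 2*f
o(x) = 0 (o(x) = 0*2 = 0)
(370 + M(-4*(5 - 3), j))*(461 + o(N(-5))) = (370 + (8 - 4*(5 - 3))/11)*(461 + 0) = (370 + (8 - 4*2)/11)*461 = (370 + (8 - 8)/11)*461 = (370 + (1/11)*0)*461 = (370 + 0)*461 = 370*461 = 170570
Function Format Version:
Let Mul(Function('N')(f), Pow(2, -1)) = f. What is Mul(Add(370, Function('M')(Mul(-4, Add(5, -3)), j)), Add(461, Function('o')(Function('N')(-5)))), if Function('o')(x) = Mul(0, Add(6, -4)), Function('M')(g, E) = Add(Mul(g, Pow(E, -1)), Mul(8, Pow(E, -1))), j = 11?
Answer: 170570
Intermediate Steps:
Function('M')(g, E) = Add(Mul(8, Pow(E, -1)), Mul(g, Pow(E, -1)))
Function('N')(f) = Mul(2, f)
Function('o')(x) = 0 (Function('o')(x) = Mul(0, 2) = 0)
Mul(Add(370, Function('M')(Mul(-4, Add(5, -3)), j)), Add(461, Function('o')(Function('N')(-5)))) = Mul(Add(370, Mul(Pow(11, -1), Add(8, Mul(-4, Add(5, -3))))), Add(461, 0)) = Mul(Add(370, Mul(Rational(1, 11), Add(8, Mul(-4, 2)))), 461) = Mul(Add(370, Mul(Rational(1, 11), Add(8, -8))), 461) = Mul(Add(370, Mul(Rational(1, 11), 0)), 461) = Mul(Add(370, 0), 461) = Mul(370, 461) = 170570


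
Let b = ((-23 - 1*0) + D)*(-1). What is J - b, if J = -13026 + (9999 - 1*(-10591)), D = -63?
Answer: 7478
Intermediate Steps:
J = 7564 (J = -13026 + (9999 + 10591) = -13026 + 20590 = 7564)
b = 86 (b = ((-23 - 1*0) - 63)*(-1) = ((-23 + 0) - 63)*(-1) = (-23 - 63)*(-1) = -86*(-1) = 86)
J - b = 7564 - 1*86 = 7564 - 86 = 7478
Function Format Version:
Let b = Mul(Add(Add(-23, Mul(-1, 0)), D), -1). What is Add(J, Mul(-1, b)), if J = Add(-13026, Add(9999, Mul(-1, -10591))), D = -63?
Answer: 7478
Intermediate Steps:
J = 7564 (J = Add(-13026, Add(9999, 10591)) = Add(-13026, 20590) = 7564)
b = 86 (b = Mul(Add(Add(-23, Mul(-1, 0)), -63), -1) = Mul(Add(Add(-23, 0), -63), -1) = Mul(Add(-23, -63), -1) = Mul(-86, -1) = 86)
Add(J, Mul(-1, b)) = Add(7564, Mul(-1, 86)) = Add(7564, -86) = 7478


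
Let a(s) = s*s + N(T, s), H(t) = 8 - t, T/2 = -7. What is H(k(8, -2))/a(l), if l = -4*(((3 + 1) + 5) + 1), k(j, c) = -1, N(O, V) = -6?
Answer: 9/1594 ≈ 0.0056462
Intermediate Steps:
T = -14 (T = 2*(-7) = -14)
l = -40 (l = -4*((4 + 5) + 1) = -4*(9 + 1) = -4*10 = -40)
a(s) = -6 + s**2 (a(s) = s*s - 6 = s**2 - 6 = -6 + s**2)
H(k(8, -2))/a(l) = (8 - 1*(-1))/(-6 + (-40)**2) = (8 + 1)/(-6 + 1600) = 9/1594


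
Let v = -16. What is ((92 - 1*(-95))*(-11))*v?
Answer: 32912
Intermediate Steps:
((92 - 1*(-95))*(-11))*v = ((92 - 1*(-95))*(-11))*(-16) = ((92 + 95)*(-11))*(-16) = (187*(-11))*(-16) = -2057*(-16) = 32912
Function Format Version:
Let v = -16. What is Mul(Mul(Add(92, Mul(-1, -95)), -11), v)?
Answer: 32912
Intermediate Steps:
Mul(Mul(Add(92, Mul(-1, -95)), -11), v) = Mul(Mul(Add(92, Mul(-1, -95)), -11), -16) = Mul(Mul(Add(92, 95), -11), -16) = Mul(Mul(187, -11), -16) = Mul(-2057, -16) = 32912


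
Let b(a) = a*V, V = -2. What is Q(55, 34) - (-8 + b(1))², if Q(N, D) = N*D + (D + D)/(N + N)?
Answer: 97384/55 ≈ 1770.6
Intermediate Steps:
b(a) = -2*a (b(a) = a*(-2) = -2*a)
Q(N, D) = D*N + D/N (Q(N, D) = D*N + (2*D)/((2*N)) = D*N + (2*D)*(1/(2*N)) = D*N + D/N)
Q(55, 34) - (-8 + b(1))² = (34*55 + 34/55) - (-8 - 2*1)² = (1870 + 34*(1/55)) - (-8 - 2)² = (1870 + 34/55) - 1*(-10)² = 102884/55 - 1*100 = 102884/55 - 100 = 97384/55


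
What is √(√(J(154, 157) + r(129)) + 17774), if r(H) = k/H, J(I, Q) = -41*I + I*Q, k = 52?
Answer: √(295777134 + 258*√74320383)/129 ≈ 133.82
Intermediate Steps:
r(H) = 52/H
√(√(J(154, 157) + r(129)) + 17774) = √(√(154*(-41 + 157) + 52/129) + 17774) = √(√(154*116 + 52*(1/129)) + 17774) = √(√(17864 + 52/129) + 17774) = √(√(2304508/129) + 17774) = √(2*√74320383/129 + 17774) = √(17774 + 2*√74320383/129)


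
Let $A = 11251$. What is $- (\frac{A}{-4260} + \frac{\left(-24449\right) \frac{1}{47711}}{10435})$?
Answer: $\frac{224063008931}{84836074164} \approx 2.6411$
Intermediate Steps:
$- (\frac{A}{-4260} + \frac{\left(-24449\right) \frac{1}{47711}}{10435}) = - (\frac{11251}{-4260} + \frac{\left(-24449\right) \frac{1}{47711}}{10435}) = - (11251 \left(- \frac{1}{4260}\right) + \left(-24449\right) \frac{1}{47711} \cdot \frac{1}{10435}) = - (- \frac{11251}{4260} - \frac{24449}{497864285}) = \left(-1\right) \left(- \frac{224063008931}{84836074164}\right) = \frac{224063008931}{84836074164}$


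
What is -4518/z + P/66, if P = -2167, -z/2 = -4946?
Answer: -246979/7419 ≈ -33.290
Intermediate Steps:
z = 9892 (z = -2*(-4946) = 9892)
-4518/z + P/66 = -4518/9892 - 2167/66 = -4518*1/9892 - 2167*1/66 = -2259/4946 - 197/6 = -246979/7419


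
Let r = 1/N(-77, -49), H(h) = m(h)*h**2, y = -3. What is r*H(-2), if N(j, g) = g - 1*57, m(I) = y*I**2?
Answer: 24/53 ≈ 0.45283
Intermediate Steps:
m(I) = -3*I**2
H(h) = -3*h**4 (H(h) = (-3*h**2)*h**2 = -3*h**4)
N(j, g) = -57 + g (N(j, g) = g - 57 = -57 + g)
r = -1/106 (r = 1/(-57 - 49) = 1/(-106) = -1/106 ≈ -0.0094340)
r*H(-2) = -(-3)*(-2)**4/106 = -(-3)*16/106 = -1/106*(-48) = 24/53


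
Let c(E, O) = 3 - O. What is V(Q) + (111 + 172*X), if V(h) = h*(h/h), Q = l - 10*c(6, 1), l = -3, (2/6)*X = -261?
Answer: -134588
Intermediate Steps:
X = -783 (X = 3*(-261) = -783)
Q = -23 (Q = -3 - 10*(3 - 1*1) = -3 - 10*(3 - 1) = -3 - 10*2 = -3 - 20 = -23)
V(h) = h (V(h) = h*1 = h)
V(Q) + (111 + 172*X) = -23 + (111 + 172*(-783)) = -23 + (111 - 134676) = -23 - 134565 = -134588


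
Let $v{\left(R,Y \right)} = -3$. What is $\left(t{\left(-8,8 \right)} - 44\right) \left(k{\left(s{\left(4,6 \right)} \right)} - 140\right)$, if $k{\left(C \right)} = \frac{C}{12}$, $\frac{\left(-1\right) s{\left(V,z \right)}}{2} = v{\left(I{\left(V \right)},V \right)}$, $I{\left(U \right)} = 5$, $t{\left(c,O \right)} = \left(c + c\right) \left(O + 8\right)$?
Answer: $41850$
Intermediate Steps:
$t{\left(c,O \right)} = 2 c \left(8 + O\right)$
$s{\left(V,z \right)} = 6$ ($s{\left(V,z \right)} = \left(-2\right) \left(-3\right) = 6$)
$k{\left(C \right)} = \frac{C}{12}$ ($k{\left(C \right)} = C \frac{1}{12} = \frac{C}{12}$)
$\left(t{\left(-8,8 \right)} - 44\right) \left(k{\left(s{\left(4,6 \right)} \right)} - 140\right) = \left(2 \left(-8\right) \left(8 + 8\right) - 44\right) \left(\frac{1}{12} \cdot 6 - 140\right) = \left(2 \left(-8\right) 16 - 44\right) \left(\frac{1}{2} - 140\right) = \left(-256 - 44\right) \left(- \frac{279}{2}\right) = \left(-300\right) \left(- \frac{279}{2}\right) = 41850$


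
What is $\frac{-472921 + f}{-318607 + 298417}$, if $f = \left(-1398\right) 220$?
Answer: $\frac{780481}{20190} \approx 38.657$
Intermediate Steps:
$f = -307560$
$\frac{-472921 + f}{-318607 + 298417} = \frac{-472921 - 307560}{-318607 + 298417} = - \frac{780481}{-20190} = \left(-780481\right) \left(- \frac{1}{20190}\right) = \frac{780481}{20190}$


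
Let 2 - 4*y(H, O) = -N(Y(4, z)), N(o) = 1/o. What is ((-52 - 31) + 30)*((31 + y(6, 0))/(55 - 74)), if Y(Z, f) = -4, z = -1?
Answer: 26659/304 ≈ 87.694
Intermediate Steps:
y(H, O) = 7/16 (y(H, O) = ½ - (-1)/(4*(-4)) = ½ - (-1)*(-1)/(4*4) = ½ - ¼*¼ = ½ - 1/16 = 7/16)
((-52 - 31) + 30)*((31 + y(6, 0))/(55 - 74)) = ((-52 - 31) + 30)*((31 + 7/16)/(55 - 74)) = (-83 + 30)*((503/16)/(-19)) = -26659*(-1)/(16*19) = -53*(-503/304) = 26659/304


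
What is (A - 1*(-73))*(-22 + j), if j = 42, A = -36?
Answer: 740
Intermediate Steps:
(A - 1*(-73))*(-22 + j) = (-36 - 1*(-73))*(-22 + 42) = (-36 + 73)*20 = 37*20 = 740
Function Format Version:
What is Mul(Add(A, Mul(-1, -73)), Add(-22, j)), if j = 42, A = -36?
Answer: 740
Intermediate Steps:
Mul(Add(A, Mul(-1, -73)), Add(-22, j)) = Mul(Add(-36, Mul(-1, -73)), Add(-22, 42)) = Mul(Add(-36, 73), 20) = Mul(37, 20) = 740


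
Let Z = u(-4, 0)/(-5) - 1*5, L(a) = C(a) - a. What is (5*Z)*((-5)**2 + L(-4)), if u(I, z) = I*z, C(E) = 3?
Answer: -800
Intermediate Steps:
L(a) = 3 - a
Z = -5 (Z = -4*0/(-5) - 1*5 = 0*(-1/5) - 5 = 0 - 5 = -5)
(5*Z)*((-5)**2 + L(-4)) = (5*(-5))*((-5)**2 + (3 - 1*(-4))) = -25*(25 + (3 + 4)) = -25*(25 + 7) = -25*32 = -800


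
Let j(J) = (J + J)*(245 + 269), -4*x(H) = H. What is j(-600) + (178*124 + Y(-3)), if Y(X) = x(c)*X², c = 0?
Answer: -594728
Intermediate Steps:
x(H) = -H/4
j(J) = 1028*J (j(J) = (2*J)*514 = 1028*J)
Y(X) = 0 (Y(X) = (-¼*0)*X² = 0*X² = 0)
j(-600) + (178*124 + Y(-3)) = 1028*(-600) + (178*124 + 0) = -616800 + (22072 + 0) = -616800 + 22072 = -594728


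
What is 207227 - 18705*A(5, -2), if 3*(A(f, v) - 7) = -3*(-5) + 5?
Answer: -48408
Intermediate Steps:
A(f, v) = 41/3 (A(f, v) = 7 + (-3*(-5) + 5)/3 = 7 + (15 + 5)/3 = 7 + (⅓)*20 = 7 + 20/3 = 41/3)
207227 - 18705*A(5, -2) = 207227 - 18705*41/3 = 207227 - 255635 = -48408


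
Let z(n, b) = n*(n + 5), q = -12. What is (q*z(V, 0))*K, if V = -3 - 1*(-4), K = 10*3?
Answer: -2160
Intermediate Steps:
K = 30
V = 1 (V = -3 + 4 = 1)
z(n, b) = n*(5 + n)
(q*z(V, 0))*K = -12*(5 + 1)*30 = -12*6*30 = -72*30 = -2160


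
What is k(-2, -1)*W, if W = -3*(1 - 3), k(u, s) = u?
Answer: -12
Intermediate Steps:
W = 6 (W = -3*(-2) = 6)
k(-2, -1)*W = -2*6 = -12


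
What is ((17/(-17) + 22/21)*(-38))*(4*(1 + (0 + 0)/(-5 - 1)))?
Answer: -152/21 ≈ -7.2381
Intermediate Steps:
((17/(-17) + 22/21)*(-38))*(4*(1 + (0 + 0)/(-5 - 1))) = ((17*(-1/17) + 22*(1/21))*(-38))*(4*(1 + 0/(-6))) = ((-1 + 22/21)*(-38))*(4*(1 + 0*(-1/6))) = ((1/21)*(-38))*(4*(1 + 0)) = -152/21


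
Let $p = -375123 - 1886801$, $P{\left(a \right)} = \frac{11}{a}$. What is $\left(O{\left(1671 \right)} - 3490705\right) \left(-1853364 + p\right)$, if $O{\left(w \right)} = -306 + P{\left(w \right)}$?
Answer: $\frac{24006447649608560}{1671} \approx 1.4367 \cdot 10^{13}$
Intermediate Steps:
$p = -2261924$
$O{\left(w \right)} = -306 + \frac{11}{w}$
$\left(O{\left(1671 \right)} - 3490705\right) \left(-1853364 + p\right) = \left(\left(-306 + \frac{11}{1671}\right) - 3490705\right) \left(-1853364 - 2261924\right) = \left(\left(-306 + 11 \cdot \frac{1}{1671}\right) - 3490705\right) \left(-4115288\right) = \left(\left(-306 + \frac{11}{1671}\right) - 3490705\right) \left(-4115288\right) = \left(- \frac{511315}{1671} - 3490705\right) \left(-4115288\right) = \left(- \frac{5833479370}{1671}\right) \left(-4115288\right) = \frac{24006447649608560}{1671}$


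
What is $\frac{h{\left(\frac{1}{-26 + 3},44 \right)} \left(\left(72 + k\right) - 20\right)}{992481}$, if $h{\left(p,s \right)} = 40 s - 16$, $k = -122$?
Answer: $- \frac{17440}{141783} \approx -0.123$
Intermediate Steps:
$h{\left(p,s \right)} = -16 + 40 s$
$\frac{h{\left(\frac{1}{-26 + 3},44 \right)} \left(\left(72 + k\right) - 20\right)}{992481} = \frac{\left(-16 + 40 \cdot 44\right) \left(\left(72 - 122\right) - 20\right)}{992481} = \left(-16 + 1760\right) \left(-50 - 20\right) \frac{1}{992481} = 1744 \left(-70\right) \frac{1}{992481} = \left(-122080\right) \frac{1}{992481} = - \frac{17440}{141783}$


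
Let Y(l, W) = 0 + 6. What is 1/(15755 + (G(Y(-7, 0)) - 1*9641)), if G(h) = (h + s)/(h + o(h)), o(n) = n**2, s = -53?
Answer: 42/256741 ≈ 0.00016359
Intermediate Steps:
Y(l, W) = 6
G(h) = (-53 + h)/(h + h**2) (G(h) = (h - 53)/(h + h**2) = (-53 + h)/(h + h**2))
1/(15755 + (G(Y(-7, 0)) - 1*9641)) = 1/(15755 + ((-53 + 6)/(6*(1 + 6)) - 1*9641)) = 1/(15755 + ((1/6)*(-47)/7 - 9641)) = 1/(15755 + ((1/6)*(1/7)*(-47) - 9641)) = 1/(15755 + (-47/42 - 9641)) = 1/(15755 - 404969/42) = 1/(256741/42) = 42/256741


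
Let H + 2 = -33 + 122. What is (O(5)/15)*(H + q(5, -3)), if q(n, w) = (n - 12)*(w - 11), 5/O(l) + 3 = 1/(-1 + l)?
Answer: -740/33 ≈ -22.424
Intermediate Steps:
O(l) = 5/(-3 + 1/(-1 + l))
q(n, w) = (-12 + n)*(-11 + w)
H = 87 (H = -2 + (-33 + 122) = -2 + 89 = 87)
(O(5)/15)*(H + q(5, -3)) = ((5*(1 - 1*5)/(-4 + 3*5))/15)*(87 + (132 - 12*(-3) - 11*5 + 5*(-3))) = ((5*(1 - 5)/(-4 + 15))*(1/15))*(87 + (132 + 36 - 55 - 15)) = ((5*(-4)/11)*(1/15))*(87 + 98) = ((5*(1/11)*(-4))*(1/15))*185 = -20/11*1/15*185 = -4/33*185 = -740/33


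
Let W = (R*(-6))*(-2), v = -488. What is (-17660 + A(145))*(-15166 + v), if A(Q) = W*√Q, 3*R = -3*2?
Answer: 276449640 + 375696*√145 ≈ 2.8097e+8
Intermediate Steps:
R = -2 (R = (-3*2)/3 = (⅓)*(-6) = -2)
W = -24 (W = -2*(-6)*(-2) = 12*(-2) = -24)
A(Q) = -24*√Q
(-17660 + A(145))*(-15166 + v) = (-17660 - 24*√145)*(-15166 - 488) = (-17660 - 24*√145)*(-15654) = 276449640 + 375696*√145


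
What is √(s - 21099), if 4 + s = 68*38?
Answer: I*√18519 ≈ 136.08*I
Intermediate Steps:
s = 2580 (s = -4 + 68*38 = -4 + 2584 = 2580)
√(s - 21099) = √(2580 - 21099) = √(-18519) = I*√18519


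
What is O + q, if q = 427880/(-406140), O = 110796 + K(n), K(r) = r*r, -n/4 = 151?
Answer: 9658231490/20307 ≈ 4.7561e+5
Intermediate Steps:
n = -604 (n = -4*151 = -604)
K(r) = r²
O = 475612 (O = 110796 + (-604)² = 110796 + 364816 = 475612)
q = -21394/20307 (q = 427880*(-1/406140) = -21394/20307 ≈ -1.0535)
O + q = 475612 - 21394/20307 = 9658231490/20307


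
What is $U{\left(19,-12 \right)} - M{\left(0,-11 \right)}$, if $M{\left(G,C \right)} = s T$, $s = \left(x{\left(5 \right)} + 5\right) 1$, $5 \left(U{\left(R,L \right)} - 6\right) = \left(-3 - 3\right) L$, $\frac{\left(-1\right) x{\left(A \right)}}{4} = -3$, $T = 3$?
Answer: $- \frac{153}{5} \approx -30.6$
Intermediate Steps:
$x{\left(A \right)} = 12$ ($x{\left(A \right)} = \left(-4\right) \left(-3\right) = 12$)
$U{\left(R,L \right)} = 6 - \frac{6 L}{5}$ ($U{\left(R,L \right)} = 6 + \frac{\left(-3 - 3\right) L}{5} = 6 + \frac{\left(-6\right) L}{5} = 6 - \frac{6 L}{5}$)
$s = 17$ ($s = \left(12 + 5\right) 1 = 17 \cdot 1 = 17$)
$M{\left(G,C \right)} = 51$ ($M{\left(G,C \right)} = 17 \cdot 3 = 51$)
$U{\left(19,-12 \right)} - M{\left(0,-11 \right)} = \left(6 - - \frac{72}{5}\right) - 51 = \left(6 + \frac{72}{5}\right) - 51 = \frac{102}{5} - 51 = - \frac{153}{5}$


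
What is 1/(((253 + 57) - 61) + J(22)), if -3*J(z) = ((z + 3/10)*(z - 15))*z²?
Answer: -15/374027 ≈ -4.0104e-5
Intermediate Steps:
J(z) = -z²*(-15 + z)*(3/10 + z)/3 (J(z) = -(z + 3/10)*(z - 15)*z²/3 = -(z + 3*(⅒))*(-15 + z)*z²/3 = -(z + 3/10)*(-15 + z)*z²/3 = -(3/10 + z)*(-15 + z)*z²/3 = -(-15 + z)*(3/10 + z)*z²/3 = -z²*(-15 + z)*(3/10 + z)/3)
1/(((253 + 57) - 61) + J(22)) = 1/(((253 + 57) - 61) + (1/30)*22²*(45 - 10*22² + 147*22)) = 1/((310 - 61) + (1/30)*484*(45 - 10*484 + 3234)) = 1/(249 + (1/30)*484*(45 - 4840 + 3234)) = 1/(249 + (1/30)*484*(-1561)) = 1/(249 - 377762/15) = 1/(-374027/15) = -15/374027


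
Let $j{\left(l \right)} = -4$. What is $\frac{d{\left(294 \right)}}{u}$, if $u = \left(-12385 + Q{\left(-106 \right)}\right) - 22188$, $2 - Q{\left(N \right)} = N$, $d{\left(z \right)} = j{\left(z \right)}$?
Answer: $\frac{4}{34465} \approx 0.00011606$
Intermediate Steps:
$d{\left(z \right)} = -4$
$Q{\left(N \right)} = 2 - N$
$u = -34465$ ($u = \left(-12385 + \left(2 - -106\right)\right) - 22188 = \left(-12385 + \left(2 + 106\right)\right) - 22188 = \left(-12385 + 108\right) - 22188 = -12277 - 22188 = -34465$)
$\frac{d{\left(294 \right)}}{u} = - \frac{4}{-34465} = \left(-4\right) \left(- \frac{1}{34465}\right) = \frac{4}{34465}$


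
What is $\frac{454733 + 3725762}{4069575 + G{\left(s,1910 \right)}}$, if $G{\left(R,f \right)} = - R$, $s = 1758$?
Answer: $\frac{4180495}{4067817} \approx 1.0277$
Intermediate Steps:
$\frac{454733 + 3725762}{4069575 + G{\left(s,1910 \right)}} = \frac{454733 + 3725762}{4069575 - 1758} = \frac{4180495}{4069575 - 1758} = \frac{4180495}{4067817}$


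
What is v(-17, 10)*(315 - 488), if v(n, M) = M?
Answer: -1730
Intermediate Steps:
v(-17, 10)*(315 - 488) = 10*(315 - 488) = 10*(-173) = -1730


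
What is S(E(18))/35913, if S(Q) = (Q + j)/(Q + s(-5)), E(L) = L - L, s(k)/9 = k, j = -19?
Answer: 19/1616085 ≈ 1.1757e-5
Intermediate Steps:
s(k) = 9*k
E(L) = 0
S(Q) = (-19 + Q)/(-45 + Q) (S(Q) = (Q - 19)/(Q + 9*(-5)) = (-19 + Q)/(Q - 45) = (-19 + Q)/(-45 + Q))
S(E(18))/35913 = ((-19 + 0)/(-45 + 0))/35913 = (-19/(-45))*(1/35913) = -1/45*(-19)*(1/35913) = (19/45)*(1/35913) = 19/1616085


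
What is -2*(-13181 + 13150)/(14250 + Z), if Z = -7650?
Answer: 31/3300 ≈ 0.0093939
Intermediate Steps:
-2*(-13181 + 13150)/(14250 + Z) = -2*(-13181 + 13150)/(14250 - 7650) = -(-62)/6600 = -2*(-31/6600) = 31/3300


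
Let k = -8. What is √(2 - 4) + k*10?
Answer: -80 + I*√2 ≈ -80.0 + 1.4142*I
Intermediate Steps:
√(2 - 4) + k*10 = √(2 - 4) - 8*10 = √(-2) - 80 = I*√2 - 80 = -80 + I*√2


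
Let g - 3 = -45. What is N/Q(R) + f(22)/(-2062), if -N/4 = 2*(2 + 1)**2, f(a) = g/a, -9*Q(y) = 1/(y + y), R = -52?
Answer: -1528585323/22682 ≈ -67392.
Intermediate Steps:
g = -42 (g = 3 - 45 = -42)
Q(y) = -1/(18*y) (Q(y) = -1/(9*(y + y)) = -1/(2*y)/9 = -1/(18*y))
f(a) = -42/a
N = -72 (N = -8*(2 + 1)**2 = -8*3**2 = -8*9 = -4*18 = -72)
N/Q(R) + f(22)/(-2062) = -72/((-1/18/(-52))) - 42/22/(-2062) = -72/((-1/18*(-1/52))) - 42*1/22*(-1/2062) = -72/1/936 - 21/11*(-1/2062) = -72*936 + 21/22682 = -67392 + 21/22682 = -1528585323/22682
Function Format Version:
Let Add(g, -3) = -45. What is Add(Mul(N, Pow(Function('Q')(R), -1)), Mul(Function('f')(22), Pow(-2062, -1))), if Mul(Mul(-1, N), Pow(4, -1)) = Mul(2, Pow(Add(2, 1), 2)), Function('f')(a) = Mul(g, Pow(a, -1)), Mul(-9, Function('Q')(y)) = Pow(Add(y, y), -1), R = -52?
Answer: Rational(-1528585323, 22682) ≈ -67392.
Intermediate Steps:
g = -42 (g = Add(3, -45) = -42)
Function('Q')(y) = Mul(Rational(-1, 18), Pow(y, -1)) (Function('Q')(y) = Mul(Rational(-1, 9), Pow(Add(y, y), -1)) = Mul(Rational(-1, 9), Pow(Mul(2, y), -1)) = Mul(Rational(-1, 9), Mul(Rational(1, 2), Pow(y, -1))) = Mul(Rational(-1, 18), Pow(y, -1)))
Function('f')(a) = Mul(-42, Pow(a, -1))
N = -72 (N = Mul(-4, Mul(2, Pow(Add(2, 1), 2))) = Mul(-4, Mul(2, Pow(3, 2))) = Mul(-4, Mul(2, 9)) = Mul(-4, 18) = -72)
Add(Mul(N, Pow(Function('Q')(R), -1)), Mul(Function('f')(22), Pow(-2062, -1))) = Add(Mul(-72, Pow(Mul(Rational(-1, 18), Pow(-52, -1)), -1)), Mul(Mul(-42, Pow(22, -1)), Pow(-2062, -1))) = Add(Mul(-72, Pow(Mul(Rational(-1, 18), Rational(-1, 52)), -1)), Mul(Mul(-42, Rational(1, 22)), Rational(-1, 2062))) = Add(Mul(-72, Pow(Rational(1, 936), -1)), Mul(Rational(-21, 11), Rational(-1, 2062))) = Add(Mul(-72, 936), Rational(21, 22682)) = Add(-67392, Rational(21, 22682)) = Rational(-1528585323, 22682)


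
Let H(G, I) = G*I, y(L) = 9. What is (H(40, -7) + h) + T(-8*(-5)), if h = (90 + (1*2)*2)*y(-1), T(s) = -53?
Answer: 513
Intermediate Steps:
h = 846 (h = (90 + (1*2)*2)*9 = (90 + 2*2)*9 = (90 + 4)*9 = 94*9 = 846)
(H(40, -7) + h) + T(-8*(-5)) = (40*(-7) + 846) - 53 = (-280 + 846) - 53 = 566 - 53 = 513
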